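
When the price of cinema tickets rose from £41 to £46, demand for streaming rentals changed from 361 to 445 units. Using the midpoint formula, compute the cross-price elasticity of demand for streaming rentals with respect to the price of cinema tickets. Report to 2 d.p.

1.81

ΔQ_x = 445 − 361 = 84; ΔP_y = 46 − 41 = 5.
Midpoints: P̄_y = 43.50, Q̄_x = 403.0.
ε_xy = (ΔQ_x/ΔP_y)(P̄_y/Q̄_x) = (84/5)(43.50/403.0).
ε_xy > 0, so the goods are substitutes.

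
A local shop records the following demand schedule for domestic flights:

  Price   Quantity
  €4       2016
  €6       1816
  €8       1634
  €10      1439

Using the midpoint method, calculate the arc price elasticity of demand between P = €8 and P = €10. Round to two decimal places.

At P = 8, Q = 1634; at P = 10, Q = 1439.
ΔQ = -195, ΔP = 2. Midpoints: P̄ = 9.00, Q̄ = 1536.5.
ε = (ΔQ/ΔP)(P̄/Q̄) = (-195/2)(9.00/1536.5).

-0.57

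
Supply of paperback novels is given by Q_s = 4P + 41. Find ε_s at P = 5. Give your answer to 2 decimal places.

0.33

At P = 5, Q_s = 61.
dQ_s/dP = 4.
ε_s = (dQ_s/dP)(P/Q_s) = (4)(5/61).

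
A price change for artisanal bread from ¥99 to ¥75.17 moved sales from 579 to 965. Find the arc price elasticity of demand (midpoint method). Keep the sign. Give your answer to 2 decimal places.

ΔQ = 965 − 579 = 386; ΔP = 75.17 − 99 = -23.83.
Midpoints: P̄ = 87.09, Q̄ = 772.0.
ε = (ΔQ/ΔP)(P̄/Q̄) = (386/-23.83)(87.09/772.0).

-1.83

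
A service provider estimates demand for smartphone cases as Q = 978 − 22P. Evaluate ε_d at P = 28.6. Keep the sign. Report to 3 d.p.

-1.804

At P = 28.6, Q = 348.800.
dQ/dP = −22.
ε = (dQ/dP)(P/Q) = (-22)(28.6/348.800).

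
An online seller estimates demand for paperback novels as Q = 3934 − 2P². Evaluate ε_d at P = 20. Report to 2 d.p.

At P = 20, Q = 3134.
dQ/dP = −4P = -80.
ε = (dQ/dP)(P/Q) = (-80)(20/3134).

-0.51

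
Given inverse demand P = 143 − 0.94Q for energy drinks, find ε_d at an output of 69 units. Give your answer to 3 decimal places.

-1.205

At Q = 69, P = 143 − 0.94(69) = 78.14.
dP/dQ = −0.94, so dQ/dP = 1/(−0.94) = -1.064.
ε = (dQ/dP)(P/Q) = (-1.064)(78.14/69).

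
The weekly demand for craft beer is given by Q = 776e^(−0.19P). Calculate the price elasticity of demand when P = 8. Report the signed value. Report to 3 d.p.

-1.520

At P = 8, Q = 169.720.
dQ/dP = −0.19·776e^(−0.19P) = −0.19Q = -32.247.
ε = (dQ/dP)(P/Q) = (-32.247)(8/169.720).
|ε| > 1, so demand is elastic at this price.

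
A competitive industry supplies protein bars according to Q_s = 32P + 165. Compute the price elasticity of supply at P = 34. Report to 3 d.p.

At P = 34, Q_s = 1253.
dQ_s/dP = 32.
ε_s = (dQ_s/dP)(P/Q_s) = (32)(34/1253).

0.868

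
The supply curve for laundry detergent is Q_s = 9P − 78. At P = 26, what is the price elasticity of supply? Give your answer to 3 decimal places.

1.500

At P = 26, Q_s = 156.
dQ_s/dP = 9.
ε_s = (dQ_s/dP)(P/Q_s) = (9)(26/156).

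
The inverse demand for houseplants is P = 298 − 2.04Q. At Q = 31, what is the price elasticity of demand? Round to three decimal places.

-3.712

At Q = 31, P = 298 − 2.04(31) = 234.76.
dP/dQ = −2.04, so dQ/dP = 1/(−2.04) = -0.490.
ε = (dQ/dP)(P/Q) = (-0.490)(234.76/31).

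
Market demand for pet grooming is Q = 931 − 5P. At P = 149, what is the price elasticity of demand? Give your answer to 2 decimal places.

-4.01

At P = 149, Q = 186.
dQ/dP = −5.
ε = (dQ/dP)(P/Q) = (-5)(149/186).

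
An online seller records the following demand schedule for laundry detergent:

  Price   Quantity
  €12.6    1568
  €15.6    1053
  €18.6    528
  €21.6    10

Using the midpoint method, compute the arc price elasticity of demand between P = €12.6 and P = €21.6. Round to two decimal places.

-3.75

At P = 12.6, Q = 1568; at P = 21.6, Q = 10.
ΔQ = -1558, ΔP = 9.0. Midpoints: P̄ = 17.10, Q̄ = 789.0.
ε = (ΔQ/ΔP)(P̄/Q̄) = (-1558/9.0)(17.10/789.0).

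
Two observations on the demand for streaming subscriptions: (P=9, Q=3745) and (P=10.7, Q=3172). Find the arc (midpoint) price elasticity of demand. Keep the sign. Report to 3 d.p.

ΔQ = 3172 − 3745 = -573; ΔP = 10.7 − 9 = 1.7.
Midpoints: P̄ = 9.85, Q̄ = 3458.5.
ε = (ΔQ/ΔP)(P̄/Q̄) = (-573/1.7)(9.85/3458.5).

-0.960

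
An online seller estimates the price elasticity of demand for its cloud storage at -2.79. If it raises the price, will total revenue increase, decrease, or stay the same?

|ε| = 2.79 > 1, so demand is elastic. A price rise therefore reduces total revenue.

decrease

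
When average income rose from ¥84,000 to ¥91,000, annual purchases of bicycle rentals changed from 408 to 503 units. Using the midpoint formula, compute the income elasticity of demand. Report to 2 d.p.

2.61

ΔQ = 95, ΔI = 7000. Midpoints: Ī = 87,500, Q̄ = 455.5.
ε_I = (ΔQ/ΔI)(Ī/Q̄) = (95/7000)(87500/455.5).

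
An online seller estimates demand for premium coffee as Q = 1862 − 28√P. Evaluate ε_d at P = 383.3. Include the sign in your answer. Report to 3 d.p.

-0.209

At P = 383.3, Q = 1313.815.
dQ/dP = −28/(2√P) = -0.715.
ε = (dQ/dP)(P/Q) = (-0.715)(383.3/1313.815).
|ε| < 1, so demand is inelastic at this price.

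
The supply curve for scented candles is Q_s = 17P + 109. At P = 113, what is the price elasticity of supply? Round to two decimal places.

At P = 113, Q_s = 2030.
dQ_s/dP = 17.
ε_s = (dQ_s/dP)(P/Q_s) = (17)(113/2030).

0.95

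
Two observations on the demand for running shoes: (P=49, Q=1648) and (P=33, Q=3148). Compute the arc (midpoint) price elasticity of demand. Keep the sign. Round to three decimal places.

ΔQ = 3148 − 1648 = 1500; ΔP = 33 − 49 = -16.
Midpoints: P̄ = 41.00, Q̄ = 2398.0.
ε = (ΔQ/ΔP)(P̄/Q̄) = (1500/-16)(41.00/2398.0).

-1.603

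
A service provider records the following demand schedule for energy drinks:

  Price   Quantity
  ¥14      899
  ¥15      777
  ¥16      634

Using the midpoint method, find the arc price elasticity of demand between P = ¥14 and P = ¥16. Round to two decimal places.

At P = 14, Q = 899; at P = 16, Q = 634.
ΔQ = -265, ΔP = 2. Midpoints: P̄ = 15.00, Q̄ = 766.5.
ε = (ΔQ/ΔP)(P̄/Q̄) = (-265/2)(15.00/766.5).

-2.59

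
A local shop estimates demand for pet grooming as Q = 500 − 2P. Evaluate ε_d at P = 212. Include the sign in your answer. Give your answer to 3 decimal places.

-5.579

At P = 212, Q = 76.
dQ/dP = −2.
ε = (dQ/dP)(P/Q) = (-2)(212/76).
|ε| > 1, so demand is elastic at this price.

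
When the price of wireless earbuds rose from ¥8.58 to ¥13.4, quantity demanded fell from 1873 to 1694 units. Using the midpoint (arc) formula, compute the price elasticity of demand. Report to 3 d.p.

ΔQ = 1694 − 1873 = -179; ΔP = 13.4 − 8.58 = 4.82.
Midpoints: P̄ = 10.99, Q̄ = 1783.5.
ε = (ΔQ/ΔP)(P̄/Q̄) = (-179/4.82)(10.99/1783.5).

-0.229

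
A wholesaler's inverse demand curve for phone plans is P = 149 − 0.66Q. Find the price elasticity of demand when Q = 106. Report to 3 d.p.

At Q = 106, P = 149 − 0.66(106) = 79.04.
dP/dQ = −0.66, so dQ/dP = 1/(−0.66) = -1.515.
ε = (dQ/dP)(P/Q) = (-1.515)(79.04/106).

-1.130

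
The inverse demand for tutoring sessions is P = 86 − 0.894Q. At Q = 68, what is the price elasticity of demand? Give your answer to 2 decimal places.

At Q = 68, P = 86 − 0.894(68) = 25.21.
dP/dQ = −0.894, so dQ/dP = 1/(−0.894) = -1.119.
ε = (dQ/dP)(P/Q) = (-1.119)(25.21/68).

-0.41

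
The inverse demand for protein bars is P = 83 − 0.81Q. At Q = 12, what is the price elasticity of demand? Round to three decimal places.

At Q = 12, P = 83 − 0.81(12) = 73.28.
dP/dQ = −0.81, so dQ/dP = 1/(−0.81) = -1.235.
ε = (dQ/dP)(P/Q) = (-1.235)(73.28/12).

-7.539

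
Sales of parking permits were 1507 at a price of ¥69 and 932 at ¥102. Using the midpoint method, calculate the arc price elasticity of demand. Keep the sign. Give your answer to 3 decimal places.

-1.222

ΔQ = 932 − 1507 = -575; ΔP = 102 − 69 = 33.
Midpoints: P̄ = 85.50, Q̄ = 1219.5.
ε = (ΔQ/ΔP)(P̄/Q̄) = (-575/33)(85.50/1219.5).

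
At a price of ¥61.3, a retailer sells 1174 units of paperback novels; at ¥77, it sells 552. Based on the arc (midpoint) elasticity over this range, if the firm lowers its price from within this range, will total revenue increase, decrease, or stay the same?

increase

Arc ε = (-622/15.7)(69.15/863.0) ≈ -3.174.
|ε| = 3.17 > 1, so demand is elastic. A price cut therefore raises total revenue.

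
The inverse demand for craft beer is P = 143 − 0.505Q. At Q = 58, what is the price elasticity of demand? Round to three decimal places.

At Q = 58, P = 143 − 0.505(58) = 113.71.
dP/dQ = −0.505, so dQ/dP = 1/(−0.505) = -1.980.
ε = (dQ/dP)(P/Q) = (-1.980)(113.71/58).

-3.882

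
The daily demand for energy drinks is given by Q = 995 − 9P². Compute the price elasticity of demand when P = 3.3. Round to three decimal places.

-0.219

At P = 3.3, Q = 896.990.
dQ/dP = −18P = -59.400.
ε = (dQ/dP)(P/Q) = (-59.400)(3.3/896.990).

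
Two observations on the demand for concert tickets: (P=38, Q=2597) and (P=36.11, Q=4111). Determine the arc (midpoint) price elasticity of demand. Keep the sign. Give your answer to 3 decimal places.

-8.850

ΔQ = 4111 − 2597 = 1514; ΔP = 36.11 − 38 = -1.89.
Midpoints: P̄ = 37.05, Q̄ = 3354.0.
ε = (ΔQ/ΔP)(P̄/Q̄) = (1514/-1.89)(37.05/3354.0).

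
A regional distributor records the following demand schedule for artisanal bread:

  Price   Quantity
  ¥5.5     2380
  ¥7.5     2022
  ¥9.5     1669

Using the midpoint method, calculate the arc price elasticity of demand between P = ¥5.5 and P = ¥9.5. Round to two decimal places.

At P = 5.5, Q = 2380; at P = 9.5, Q = 1669.
ΔQ = -711, ΔP = 4.0. Midpoints: P̄ = 7.50, Q̄ = 2024.5.
ε = (ΔQ/ΔP)(P̄/Q̄) = (-711/4.0)(7.50/2024.5).

-0.66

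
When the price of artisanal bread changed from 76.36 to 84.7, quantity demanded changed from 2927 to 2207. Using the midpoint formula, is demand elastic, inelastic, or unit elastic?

elastic

Arc ε ≈ -2.708.
|ε| = 2.71 > 1.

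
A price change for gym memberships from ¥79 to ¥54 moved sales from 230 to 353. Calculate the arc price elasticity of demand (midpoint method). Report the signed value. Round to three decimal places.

ΔQ = 353 − 230 = 123; ΔP = 54 − 79 = -25.
Midpoints: P̄ = 66.50, Q̄ = 291.5.
ε = (ΔQ/ΔP)(P̄/Q̄) = (123/-25)(66.50/291.5).

-1.122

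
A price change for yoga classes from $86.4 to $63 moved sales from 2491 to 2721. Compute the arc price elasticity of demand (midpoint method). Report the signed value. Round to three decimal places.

ΔQ = 2721 − 2491 = 230; ΔP = 63 − 86.4 = -23.4.
Midpoints: P̄ = 74.70, Q̄ = 2606.0.
ε = (ΔQ/ΔP)(P̄/Q̄) = (230/-23.4)(74.70/2606.0).

-0.282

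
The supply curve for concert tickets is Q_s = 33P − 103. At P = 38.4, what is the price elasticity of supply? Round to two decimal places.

At P = 38.4, Q_s = 1164.20.
dQ_s/dP = 33.
ε_s = (dQ_s/dP)(P/Q_s) = (33)(38.4/1164.20).

1.09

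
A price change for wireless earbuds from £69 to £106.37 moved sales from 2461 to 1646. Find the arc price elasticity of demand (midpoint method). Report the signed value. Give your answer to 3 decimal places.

-0.931

ΔQ = 1646 − 2461 = -815; ΔP = 106.37 − 69 = 37.37.
Midpoints: P̄ = 87.69, Q̄ = 2053.5.
ε = (ΔQ/ΔP)(P̄/Q̄) = (-815/37.37)(87.69/2053.5).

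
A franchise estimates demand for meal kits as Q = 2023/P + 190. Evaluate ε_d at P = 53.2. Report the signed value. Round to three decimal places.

At P = 53.2, Q = 228.026.
dQ/dP = −2023/P² = -0.715.
ε = (dQ/dP)(P/Q) = (-0.715)(53.2/228.026).

-0.167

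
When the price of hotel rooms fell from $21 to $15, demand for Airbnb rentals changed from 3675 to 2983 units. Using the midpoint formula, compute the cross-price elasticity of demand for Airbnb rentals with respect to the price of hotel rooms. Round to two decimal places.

0.62

ΔQ_x = 2983 − 3675 = -692; ΔP_y = 15 − 21 = -6.
Midpoints: P̄_y = 18.00, Q̄_x = 3329.0.
ε_xy = (ΔQ_x/ΔP_y)(P̄_y/Q̄_x) = (-692/-6)(18.00/3329.0).
ε_xy > 0, so the goods are substitutes.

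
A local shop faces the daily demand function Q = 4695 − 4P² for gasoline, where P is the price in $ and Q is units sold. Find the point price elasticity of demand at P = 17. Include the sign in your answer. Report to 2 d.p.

-0.65

At P = 17, Q = 3539.
dQ/dP = −8P = -136.
ε = (dQ/dP)(P/Q) = (-136)(17/3539).
|ε| < 1, so demand is inelastic at this price.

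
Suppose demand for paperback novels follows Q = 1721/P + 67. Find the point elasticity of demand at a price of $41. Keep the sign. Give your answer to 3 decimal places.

At P = 41, Q = 108.976.
dQ/dP = −1721/P² = -1.024.
ε = (dQ/dP)(P/Q) = (-1.024)(41/108.976).

-0.385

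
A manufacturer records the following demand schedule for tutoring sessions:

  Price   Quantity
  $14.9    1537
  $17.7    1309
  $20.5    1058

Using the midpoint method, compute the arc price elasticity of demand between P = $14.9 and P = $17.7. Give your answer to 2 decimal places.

-0.93

At P = 14.9, Q = 1537; at P = 17.7, Q = 1309.
ΔQ = -228, ΔP = 2.8. Midpoints: P̄ = 16.30, Q̄ = 1423.0.
ε = (ΔQ/ΔP)(P̄/Q̄) = (-228/2.8)(16.30/1423.0).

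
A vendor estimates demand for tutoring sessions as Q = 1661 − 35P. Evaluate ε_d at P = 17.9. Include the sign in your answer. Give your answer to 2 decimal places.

-0.61

At P = 17.9, Q = 1034.500.
dQ/dP = −35.
ε = (dQ/dP)(P/Q) = (-35)(17.9/1034.500).
|ε| < 1, so demand is inelastic at this price.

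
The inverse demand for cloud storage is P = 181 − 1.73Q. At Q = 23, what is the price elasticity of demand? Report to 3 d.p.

-3.549

At Q = 23, P = 181 − 1.73(23) = 141.21.
dP/dQ = −1.73, so dQ/dP = 1/(−1.73) = -0.578.
ε = (dQ/dP)(P/Q) = (-0.578)(141.21/23).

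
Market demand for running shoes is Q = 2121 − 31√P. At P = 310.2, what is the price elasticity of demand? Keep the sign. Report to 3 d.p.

At P = 310.2, Q = 1575.013.
dQ/dP = −31/(2√P) = -0.880.
ε = (dQ/dP)(P/Q) = (-0.880)(310.2/1575.013).

-0.173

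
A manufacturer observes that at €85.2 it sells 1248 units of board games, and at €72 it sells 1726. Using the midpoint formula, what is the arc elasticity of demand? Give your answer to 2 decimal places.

-1.91

ΔQ = 1726 − 1248 = 478; ΔP = 72 − 85.2 = -13.2.
Midpoints: P̄ = 78.60, Q̄ = 1487.0.
ε = (ΔQ/ΔP)(P̄/Q̄) = (478/-13.2)(78.60/1487.0).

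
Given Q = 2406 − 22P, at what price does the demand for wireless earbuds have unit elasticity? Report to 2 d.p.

For linear demand Q = a − bP, ε = −bP/(a − bP). |ε| = 1 when bP = a − bP, i.e. P = a/(2b).
P = 2406/(2·22) = 2406/44 = 54.6818.

54.68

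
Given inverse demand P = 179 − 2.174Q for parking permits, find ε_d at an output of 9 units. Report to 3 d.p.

-8.149

At Q = 9, P = 179 − 2.174(9) = 159.43.
dP/dQ = −2.174, so dQ/dP = 1/(−2.174) = -0.460.
ε = (dQ/dP)(P/Q) = (-0.460)(159.43/9).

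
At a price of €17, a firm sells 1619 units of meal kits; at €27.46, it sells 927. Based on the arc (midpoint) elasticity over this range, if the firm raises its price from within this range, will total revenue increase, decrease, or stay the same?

Arc ε = (-692/10.46)(22.23/1273.0) ≈ -1.155.
|ε| = 1.16 > 1, so demand is elastic. A price rise therefore reduces total revenue.

decrease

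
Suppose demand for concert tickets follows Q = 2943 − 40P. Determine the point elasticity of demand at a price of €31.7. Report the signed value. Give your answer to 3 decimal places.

At P = 31.7, Q = 1675.
dQ/dP = −40.
ε = (dQ/dP)(P/Q) = (-40)(31.7/1675).
|ε| < 1, so demand is inelastic at this price.

-0.757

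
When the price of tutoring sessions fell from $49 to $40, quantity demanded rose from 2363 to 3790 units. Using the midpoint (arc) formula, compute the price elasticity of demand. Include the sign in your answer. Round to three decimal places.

-2.293

ΔQ = 3790 − 2363 = 1427; ΔP = 40 − 49 = -9.
Midpoints: P̄ = 44.50, Q̄ = 3076.5.
ε = (ΔQ/ΔP)(P̄/Q̄) = (1427/-9)(44.50/3076.5).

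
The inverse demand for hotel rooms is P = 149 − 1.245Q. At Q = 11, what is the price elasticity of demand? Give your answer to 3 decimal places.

At Q = 11, P = 149 − 1.245(11) = 135.31.
dP/dQ = −1.245, so dQ/dP = 1/(−1.245) = -0.803.
ε = (dQ/dP)(P/Q) = (-0.803)(135.31/11).

-9.880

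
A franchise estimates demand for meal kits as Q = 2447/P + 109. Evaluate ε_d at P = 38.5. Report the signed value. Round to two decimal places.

At P = 38.5, Q = 172.558.
dQ/dP = −2447/P² = -1.651.
ε = (dQ/dP)(P/Q) = (-1.651)(38.5/172.558).
|ε| < 1, so demand is inelastic at this price.

-0.37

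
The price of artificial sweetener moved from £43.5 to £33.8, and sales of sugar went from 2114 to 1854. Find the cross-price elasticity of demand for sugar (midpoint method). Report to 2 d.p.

ΔQ_x = 1854 − 2114 = -260; ΔP_y = 33.8 − 43.5 = -9.7.
Midpoints: P̄_y = 38.65, Q̄_x = 1984.0.
ε_xy = (ΔQ_x/ΔP_y)(P̄_y/Q̄_x) = (-260/-9.7)(38.65/1984.0).

0.52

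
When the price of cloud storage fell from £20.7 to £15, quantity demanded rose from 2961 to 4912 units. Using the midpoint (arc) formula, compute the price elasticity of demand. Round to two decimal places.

ΔQ = 4912 − 2961 = 1951; ΔP = 15 − 20.7 = -5.7.
Midpoints: P̄ = 17.85, Q̄ = 3936.5.
ε = (ΔQ/ΔP)(P̄/Q̄) = (1951/-5.7)(17.85/3936.5).

-1.55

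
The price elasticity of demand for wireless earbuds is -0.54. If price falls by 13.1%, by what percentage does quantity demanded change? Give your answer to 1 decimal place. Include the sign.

7.1%

%ΔQ ≈ ε × %ΔP = (-0.54)(-13.1%) = 7.07%.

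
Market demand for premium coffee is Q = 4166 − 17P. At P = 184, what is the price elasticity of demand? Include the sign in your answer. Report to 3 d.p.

At P = 184, Q = 1038.
dQ/dP = −17.
ε = (dQ/dP)(P/Q) = (-17)(184/1038).
|ε| > 1, so demand is elastic at this price.

-3.013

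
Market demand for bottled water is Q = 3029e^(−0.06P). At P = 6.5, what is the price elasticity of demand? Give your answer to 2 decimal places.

At P = 6.5, Q = 2050.805.
dQ/dP = −0.06·3029e^(−0.06P) = −0.06Q = -123.048.
ε = (dQ/dP)(P/Q) = (-123.048)(6.5/2050.805).
|ε| < 1, so demand is inelastic at this price.

-0.39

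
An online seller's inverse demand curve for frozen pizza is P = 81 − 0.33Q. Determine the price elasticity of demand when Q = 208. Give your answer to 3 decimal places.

At Q = 208, P = 81 − 0.33(208) = 12.36.
dP/dQ = −0.33, so dQ/dP = 1/(−0.33) = -3.030.
ε = (dQ/dP)(P/Q) = (-3.030)(12.36/208).

-0.180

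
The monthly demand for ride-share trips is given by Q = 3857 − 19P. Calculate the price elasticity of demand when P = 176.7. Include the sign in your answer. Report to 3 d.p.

At P = 176.7, Q = 499.700.
dQ/dP = −19.
ε = (dQ/dP)(P/Q) = (-19)(176.7/499.700).

-6.719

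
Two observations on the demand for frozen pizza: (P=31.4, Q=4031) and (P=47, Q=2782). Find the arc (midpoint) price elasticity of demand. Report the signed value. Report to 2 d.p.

ΔQ = 2782 − 4031 = -1249; ΔP = 47 − 31.4 = 15.6.
Midpoints: P̄ = 39.20, Q̄ = 3406.5.
ε = (ΔQ/ΔP)(P̄/Q̄) = (-1249/15.6)(39.20/3406.5).

-0.92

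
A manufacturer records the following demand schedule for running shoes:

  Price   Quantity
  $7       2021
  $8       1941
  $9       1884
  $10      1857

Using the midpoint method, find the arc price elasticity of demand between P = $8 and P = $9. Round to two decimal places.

At P = 8, Q = 1941; at P = 9, Q = 1884.
ΔQ = -57, ΔP = 1. Midpoints: P̄ = 8.50, Q̄ = 1912.5.
ε = (ΔQ/ΔP)(P̄/Q̄) = (-57/1)(8.50/1912.5).

-0.25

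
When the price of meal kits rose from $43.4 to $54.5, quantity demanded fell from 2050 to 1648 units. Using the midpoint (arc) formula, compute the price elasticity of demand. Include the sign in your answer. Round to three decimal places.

ΔQ = 1648 − 2050 = -402; ΔP = 54.5 − 43.4 = 11.1.
Midpoints: P̄ = 48.95, Q̄ = 1849.0.
ε = (ΔQ/ΔP)(P̄/Q̄) = (-402/11.1)(48.95/1849.0).

-0.959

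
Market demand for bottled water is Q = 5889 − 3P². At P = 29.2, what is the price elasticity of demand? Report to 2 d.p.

-1.54

At P = 29.2, Q = 3331.080.
dQ/dP = −6P = -175.200.
ε = (dQ/dP)(P/Q) = (-175.200)(29.2/3331.080).
|ε| > 1, so demand is elastic at this price.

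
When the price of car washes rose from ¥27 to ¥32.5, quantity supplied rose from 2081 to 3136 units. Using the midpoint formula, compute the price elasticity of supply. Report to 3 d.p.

ΔQ = 3136 − 2081 = 1055; ΔP = 32.5 − 27 = 5.5.
Midpoints: P̄ = 29.75, Q̄ = 2608.5.
ε_s = (ΔQ/ΔP)(P̄/Q̄) = (1055/5.5)(29.75/2608.5).

2.188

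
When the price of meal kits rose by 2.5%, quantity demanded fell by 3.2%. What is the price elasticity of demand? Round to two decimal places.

-1.28

ε = %ΔQ / %ΔP = (-3.2)/(2.5) = -1.280.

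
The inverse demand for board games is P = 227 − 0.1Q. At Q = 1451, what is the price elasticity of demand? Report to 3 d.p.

At Q = 1451, P = 227 − 0.1(1451) = 81.90.
dP/dQ = −0.1, so dQ/dP = 1/(−0.1) = -10.000.
ε = (dQ/dP)(P/Q) = (-10.000)(81.90/1451).

-0.564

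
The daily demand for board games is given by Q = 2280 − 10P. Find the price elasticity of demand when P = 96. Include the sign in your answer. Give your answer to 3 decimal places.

-0.727

At P = 96, Q = 1320.
dQ/dP = −10.
ε = (dQ/dP)(P/Q) = (-10)(96/1320).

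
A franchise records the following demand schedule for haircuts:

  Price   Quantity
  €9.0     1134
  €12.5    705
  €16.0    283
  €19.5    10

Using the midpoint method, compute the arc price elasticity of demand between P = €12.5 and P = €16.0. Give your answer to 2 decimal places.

-3.48

At P = 12.5, Q = 705; at P = 16.0, Q = 283.
ΔQ = -422, ΔP = 3.5. Midpoints: P̄ = 14.25, Q̄ = 494.0.
ε = (ΔQ/ΔP)(P̄/Q̄) = (-422/3.5)(14.25/494.0).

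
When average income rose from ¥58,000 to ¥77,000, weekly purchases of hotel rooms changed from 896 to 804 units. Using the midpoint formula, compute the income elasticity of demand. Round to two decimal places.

-0.38

ΔQ = -92, ΔI = 19000. Midpoints: Ī = 67,500, Q̄ = 850.0.
ε_I = (ΔQ/ΔI)(Ī/Q̄) = (-92/19000)(67500/850.0).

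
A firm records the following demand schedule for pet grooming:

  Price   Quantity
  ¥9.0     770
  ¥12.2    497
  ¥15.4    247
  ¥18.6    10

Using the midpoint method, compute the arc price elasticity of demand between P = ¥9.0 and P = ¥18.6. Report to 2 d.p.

-2.80

At P = 9.0, Q = 770; at P = 18.6, Q = 10.
ΔQ = -760, ΔP = 9.6. Midpoints: P̄ = 13.80, Q̄ = 390.0.
ε = (ΔQ/ΔP)(P̄/Q̄) = (-760/9.6)(13.80/390.0).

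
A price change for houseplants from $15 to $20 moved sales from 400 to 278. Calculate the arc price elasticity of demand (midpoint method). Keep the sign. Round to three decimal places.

ΔQ = 278 − 400 = -122; ΔP = 20 − 15 = 5.
Midpoints: P̄ = 17.50, Q̄ = 339.0.
ε = (ΔQ/ΔP)(P̄/Q̄) = (-122/5)(17.50/339.0).

-1.260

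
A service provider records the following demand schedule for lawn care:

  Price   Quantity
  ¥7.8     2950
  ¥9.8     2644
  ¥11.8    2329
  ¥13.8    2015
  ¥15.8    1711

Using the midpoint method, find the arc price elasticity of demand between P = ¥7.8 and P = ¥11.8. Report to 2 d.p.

At P = 7.8, Q = 2950; at P = 11.8, Q = 2329.
ΔQ = -621, ΔP = 4.0. Midpoints: P̄ = 9.80, Q̄ = 2639.5.
ε = (ΔQ/ΔP)(P̄/Q̄) = (-621/4.0)(9.80/2639.5).

-0.58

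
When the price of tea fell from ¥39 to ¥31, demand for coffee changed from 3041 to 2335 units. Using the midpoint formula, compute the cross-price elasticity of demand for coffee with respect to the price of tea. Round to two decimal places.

1.15

ΔQ_x = 2335 − 3041 = -706; ΔP_y = 31 − 39 = -8.
Midpoints: P̄_y = 35.00, Q̄_x = 2688.0.
ε_xy = (ΔQ_x/ΔP_y)(P̄_y/Q̄_x) = (-706/-8)(35.00/2688.0).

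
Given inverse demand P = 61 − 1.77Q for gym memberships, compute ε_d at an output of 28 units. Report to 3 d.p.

-0.231

At Q = 28, P = 61 − 1.77(28) = 11.44.
dP/dQ = −1.77, so dQ/dP = 1/(−1.77) = -0.565.
ε = (dQ/dP)(P/Q) = (-0.565)(11.44/28).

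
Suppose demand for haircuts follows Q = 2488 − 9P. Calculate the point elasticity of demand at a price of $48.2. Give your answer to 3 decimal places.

-0.211

At P = 48.2, Q = 2054.200.
dQ/dP = −9.
ε = (dQ/dP)(P/Q) = (-9)(48.2/2054.200).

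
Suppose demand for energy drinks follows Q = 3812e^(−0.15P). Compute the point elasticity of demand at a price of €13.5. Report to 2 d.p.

-2.03

At P = 13.5, Q = 503.161.
dQ/dP = −0.15·3812e^(−0.15P) = −0.15Q = -75.474.
ε = (dQ/dP)(P/Q) = (-75.474)(13.5/503.161).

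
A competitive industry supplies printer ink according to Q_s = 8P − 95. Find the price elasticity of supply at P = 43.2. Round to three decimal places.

At P = 43.2, Q_s = 250.60.
dQ_s/dP = 8.
ε_s = (dQ_s/dP)(P/Q_s) = (8)(43.2/250.60).

1.379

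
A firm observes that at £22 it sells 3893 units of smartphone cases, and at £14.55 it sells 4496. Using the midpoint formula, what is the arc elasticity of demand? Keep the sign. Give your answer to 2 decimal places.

-0.35

ΔQ = 4496 − 3893 = 603; ΔP = 14.55 − 22 = -7.45.
Midpoints: P̄ = 18.27, Q̄ = 4194.5.
ε = (ΔQ/ΔP)(P̄/Q̄) = (603/-7.45)(18.27/4194.5).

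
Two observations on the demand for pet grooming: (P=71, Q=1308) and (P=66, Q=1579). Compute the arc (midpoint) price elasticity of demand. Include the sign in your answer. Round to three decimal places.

-2.572

ΔQ = 1579 − 1308 = 271; ΔP = 66 − 71 = -5.
Midpoints: P̄ = 68.50, Q̄ = 1443.5.
ε = (ΔQ/ΔP)(P̄/Q̄) = (271/-5)(68.50/1443.5).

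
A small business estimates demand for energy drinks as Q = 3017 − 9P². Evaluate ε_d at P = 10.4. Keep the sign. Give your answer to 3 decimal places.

At P = 10.4, Q = 2043.560.
dQ/dP = −18P = -187.200.
ε = (dQ/dP)(P/Q) = (-187.200)(10.4/2043.560).

-0.953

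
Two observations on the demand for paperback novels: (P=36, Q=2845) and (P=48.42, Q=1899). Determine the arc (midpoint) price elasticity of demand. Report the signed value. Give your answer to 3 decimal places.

ΔQ = 1899 − 2845 = -946; ΔP = 48.42 − 36 = 12.42.
Midpoints: P̄ = 42.21, Q̄ = 2372.0.
ε = (ΔQ/ΔP)(P̄/Q̄) = (-946/12.42)(42.21/2372.0).

-1.355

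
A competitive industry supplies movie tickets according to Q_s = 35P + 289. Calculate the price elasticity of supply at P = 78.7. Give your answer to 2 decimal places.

0.91

At P = 78.7, Q_s = 3043.50.
dQ_s/dP = 35.
ε_s = (dQ_s/dP)(P/Q_s) = (35)(78.7/3043.50).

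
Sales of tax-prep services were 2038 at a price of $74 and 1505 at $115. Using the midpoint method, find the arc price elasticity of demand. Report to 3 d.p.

-0.693

ΔQ = 1505 − 2038 = -533; ΔP = 115 − 74 = 41.
Midpoints: P̄ = 94.50, Q̄ = 1771.5.
ε = (ΔQ/ΔP)(P̄/Q̄) = (-533/41)(94.50/1771.5).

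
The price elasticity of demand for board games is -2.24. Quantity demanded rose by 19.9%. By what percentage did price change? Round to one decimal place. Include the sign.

%ΔP ≈ %ΔQ / ε = (19.9%)/(-2.24) = -8.88%.

-8.9%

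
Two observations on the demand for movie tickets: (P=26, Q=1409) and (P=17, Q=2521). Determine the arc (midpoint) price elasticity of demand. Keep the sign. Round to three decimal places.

ΔQ = 2521 − 1409 = 1112; ΔP = 17 − 26 = -9.
Midpoints: P̄ = 21.50, Q̄ = 1965.0.
ε = (ΔQ/ΔP)(P̄/Q̄) = (1112/-9)(21.50/1965.0).

-1.352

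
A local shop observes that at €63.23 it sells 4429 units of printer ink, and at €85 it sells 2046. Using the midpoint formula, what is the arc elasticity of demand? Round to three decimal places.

ΔQ = 2046 − 4429 = -2383; ΔP = 85 − 63.23 = 21.77.
Midpoints: P̄ = 74.11, Q̄ = 3237.5.
ε = (ΔQ/ΔP)(P̄/Q̄) = (-2383/21.77)(74.11/3237.5).

-2.506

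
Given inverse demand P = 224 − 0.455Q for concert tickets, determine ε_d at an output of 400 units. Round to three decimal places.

At Q = 400, P = 224 − 0.455(400) = 42.00.
dP/dQ = −0.455, so dQ/dP = 1/(−0.455) = -2.198.
ε = (dQ/dP)(P/Q) = (-2.198)(42.00/400).

-0.231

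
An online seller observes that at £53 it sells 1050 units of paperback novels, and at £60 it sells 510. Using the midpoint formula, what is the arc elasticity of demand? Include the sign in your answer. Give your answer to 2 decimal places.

ΔQ = 510 − 1050 = -540; ΔP = 60 − 53 = 7.
Midpoints: P̄ = 56.50, Q̄ = 780.0.
ε = (ΔQ/ΔP)(P̄/Q̄) = (-540/7)(56.50/780.0).

-5.59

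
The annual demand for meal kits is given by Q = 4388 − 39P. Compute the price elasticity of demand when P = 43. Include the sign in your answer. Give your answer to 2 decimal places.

At P = 43, Q = 2711.
dQ/dP = −39.
ε = (dQ/dP)(P/Q) = (-39)(43/2711).

-0.62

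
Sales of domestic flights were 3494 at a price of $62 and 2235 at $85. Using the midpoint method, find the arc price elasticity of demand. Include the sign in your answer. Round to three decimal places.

-1.405

ΔQ = 2235 − 3494 = -1259; ΔP = 85 − 62 = 23.
Midpoints: P̄ = 73.50, Q̄ = 2864.5.
ε = (ΔQ/ΔP)(P̄/Q̄) = (-1259/23)(73.50/2864.5).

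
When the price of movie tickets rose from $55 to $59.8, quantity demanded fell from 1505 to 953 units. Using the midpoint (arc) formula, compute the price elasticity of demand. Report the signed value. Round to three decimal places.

-5.371

ΔQ = 953 − 1505 = -552; ΔP = 59.8 − 55 = 4.8.
Midpoints: P̄ = 57.40, Q̄ = 1229.0.
ε = (ΔQ/ΔP)(P̄/Q̄) = (-552/4.8)(57.40/1229.0).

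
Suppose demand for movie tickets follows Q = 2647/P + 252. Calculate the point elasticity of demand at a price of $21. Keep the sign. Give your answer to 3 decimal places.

-0.333

At P = 21, Q = 378.048.
dQ/dP = −2647/P² = -6.002.
ε = (dQ/dP)(P/Q) = (-6.002)(21/378.048).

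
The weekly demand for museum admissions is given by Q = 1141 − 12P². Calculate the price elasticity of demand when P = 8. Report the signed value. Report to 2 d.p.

-4.12

At P = 8, Q = 373.
dQ/dP = −24P = -192.
ε = (dQ/dP)(P/Q) = (-192)(8/373).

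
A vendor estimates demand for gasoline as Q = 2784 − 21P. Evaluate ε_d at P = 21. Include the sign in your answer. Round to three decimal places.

-0.188

At P = 21, Q = 2343.
dQ/dP = −21.
ε = (dQ/dP)(P/Q) = (-21)(21/2343).
|ε| < 1, so demand is inelastic at this price.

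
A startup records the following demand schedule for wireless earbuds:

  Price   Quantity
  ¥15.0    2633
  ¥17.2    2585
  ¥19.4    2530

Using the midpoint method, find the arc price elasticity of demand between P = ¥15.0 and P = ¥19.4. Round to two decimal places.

-0.16

At P = 15.0, Q = 2633; at P = 19.4, Q = 2530.
ΔQ = -103, ΔP = 4.4. Midpoints: P̄ = 17.20, Q̄ = 2581.5.
ε = (ΔQ/ΔP)(P̄/Q̄) = (-103/4.4)(17.20/2581.5).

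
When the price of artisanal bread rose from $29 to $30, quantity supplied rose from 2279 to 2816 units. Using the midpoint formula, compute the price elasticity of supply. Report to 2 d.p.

6.22

ΔQ = 2816 − 2279 = 537; ΔP = 30 − 29 = 1.
Midpoints: P̄ = 29.50, Q̄ = 2547.5.
ε_s = (ΔQ/ΔP)(P̄/Q̄) = (537/1)(29.50/2547.5).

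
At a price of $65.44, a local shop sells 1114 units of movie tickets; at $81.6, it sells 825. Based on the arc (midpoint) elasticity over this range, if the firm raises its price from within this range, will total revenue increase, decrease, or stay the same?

decrease

Arc ε = (-289/16.16)(73.52/969.5) ≈ -1.356.
|ε| = 1.36 > 1, so demand is elastic. A price rise therefore reduces total revenue.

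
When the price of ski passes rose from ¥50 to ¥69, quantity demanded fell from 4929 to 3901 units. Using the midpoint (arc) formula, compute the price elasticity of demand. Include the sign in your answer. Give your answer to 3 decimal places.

-0.729

ΔQ = 3901 − 4929 = -1028; ΔP = 69 − 50 = 19.
Midpoints: P̄ = 59.50, Q̄ = 4415.0.
ε = (ΔQ/ΔP)(P̄/Q̄) = (-1028/19)(59.50/4415.0).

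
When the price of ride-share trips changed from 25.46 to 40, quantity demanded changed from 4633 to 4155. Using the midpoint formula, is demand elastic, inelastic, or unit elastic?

Arc ε ≈ -0.245.
|ε| = 0.24 < 1.

inelastic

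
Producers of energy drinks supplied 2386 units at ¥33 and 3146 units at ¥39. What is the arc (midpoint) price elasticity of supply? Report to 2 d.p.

ΔQ = 3146 − 2386 = 760; ΔP = 39 − 33 = 6.
Midpoints: P̄ = 36.00, Q̄ = 2766.0.
ε_s = (ΔQ/ΔP)(P̄/Q̄) = (760/6)(36.00/2766.0).

1.65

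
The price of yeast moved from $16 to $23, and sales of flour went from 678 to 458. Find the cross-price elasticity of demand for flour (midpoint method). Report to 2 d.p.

-1.08

ΔQ_x = 458 − 678 = -220; ΔP_y = 23 − 16 = 7.
Midpoints: P̄_y = 19.50, Q̄_x = 568.0.
ε_xy = (ΔQ_x/ΔP_y)(P̄_y/Q̄_x) = (-220/7)(19.50/568.0).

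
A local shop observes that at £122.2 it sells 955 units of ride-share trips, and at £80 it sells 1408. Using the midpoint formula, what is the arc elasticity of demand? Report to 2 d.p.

-0.92

ΔQ = 1408 − 955 = 453; ΔP = 80 − 122.2 = -42.2.
Midpoints: P̄ = 101.10, Q̄ = 1181.5.
ε = (ΔQ/ΔP)(P̄/Q̄) = (453/-42.2)(101.10/1181.5).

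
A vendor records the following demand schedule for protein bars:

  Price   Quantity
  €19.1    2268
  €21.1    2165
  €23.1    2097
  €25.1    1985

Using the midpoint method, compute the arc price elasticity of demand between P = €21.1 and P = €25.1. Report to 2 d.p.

-0.50

At P = 21.1, Q = 2165; at P = 25.1, Q = 1985.
ΔQ = -180, ΔP = 4.0. Midpoints: P̄ = 23.10, Q̄ = 2075.0.
ε = (ΔQ/ΔP)(P̄/Q̄) = (-180/4.0)(23.10/2075.0).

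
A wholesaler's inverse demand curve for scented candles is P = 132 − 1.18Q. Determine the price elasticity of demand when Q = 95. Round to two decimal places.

-0.18

At Q = 95, P = 132 − 1.18(95) = 19.90.
dP/dQ = −1.18, so dQ/dP = 1/(−1.18) = -0.847.
ε = (dQ/dP)(P/Q) = (-0.847)(19.90/95).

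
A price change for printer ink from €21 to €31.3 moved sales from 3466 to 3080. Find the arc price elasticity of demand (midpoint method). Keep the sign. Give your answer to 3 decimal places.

-0.299

ΔQ = 3080 − 3466 = -386; ΔP = 31.3 − 21 = 10.3.
Midpoints: P̄ = 26.15, Q̄ = 3273.0.
ε = (ΔQ/ΔP)(P̄/Q̄) = (-386/10.3)(26.15/3273.0).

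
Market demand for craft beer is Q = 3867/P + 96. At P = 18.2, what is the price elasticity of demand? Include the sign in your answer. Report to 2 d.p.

At P = 18.2, Q = 308.473.
dQ/dP = −3867/P² = -11.674.
ε = (dQ/dP)(P/Q) = (-11.674)(18.2/308.473).

-0.69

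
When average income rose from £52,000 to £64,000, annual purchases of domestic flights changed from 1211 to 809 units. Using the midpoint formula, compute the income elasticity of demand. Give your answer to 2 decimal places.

ΔQ = -402, ΔI = 12000. Midpoints: Ī = 58,000, Q̄ = 1010.0.
ε_I = (ΔQ/ΔI)(Ī/Q̄) = (-402/12000)(58000/1010.0).

-1.92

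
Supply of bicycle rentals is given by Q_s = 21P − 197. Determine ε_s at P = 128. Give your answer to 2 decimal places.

1.08

At P = 128, Q_s = 2491.
dQ_s/dP = 21.
ε_s = (dQ_s/dP)(P/Q_s) = (21)(128/2491).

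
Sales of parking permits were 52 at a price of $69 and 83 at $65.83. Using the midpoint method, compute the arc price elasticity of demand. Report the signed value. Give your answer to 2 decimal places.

ΔQ = 83 − 52 = 31; ΔP = 65.83 − 69 = -3.17.
Midpoints: P̄ = 67.41, Q̄ = 67.5.
ε = (ΔQ/ΔP)(P̄/Q̄) = (31/-3.17)(67.41/67.5).

-9.77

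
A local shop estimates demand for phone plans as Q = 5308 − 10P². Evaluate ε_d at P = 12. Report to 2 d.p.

At P = 12, Q = 3868.
dQ/dP = −20P = -240.
ε = (dQ/dP)(P/Q) = (-240)(12/3868).

-0.74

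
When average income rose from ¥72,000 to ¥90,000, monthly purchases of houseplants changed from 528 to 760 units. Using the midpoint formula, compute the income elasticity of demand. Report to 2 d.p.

ΔQ = 232, ΔI = 18000. Midpoints: Ī = 81,000, Q̄ = 644.0.
ε_I = (ΔQ/ΔI)(Ī/Q̄) = (232/18000)(81000/644.0).

1.62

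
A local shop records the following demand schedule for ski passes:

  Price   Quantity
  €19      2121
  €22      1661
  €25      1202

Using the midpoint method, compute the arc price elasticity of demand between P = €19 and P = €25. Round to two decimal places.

At P = 19, Q = 2121; at P = 25, Q = 1202.
ΔQ = -919, ΔP = 6. Midpoints: P̄ = 22.00, Q̄ = 1661.5.
ε = (ΔQ/ΔP)(P̄/Q̄) = (-919/6)(22.00/1661.5).

-2.03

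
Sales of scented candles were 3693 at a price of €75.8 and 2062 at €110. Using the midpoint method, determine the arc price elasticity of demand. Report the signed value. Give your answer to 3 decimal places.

-1.540

ΔQ = 2062 − 3693 = -1631; ΔP = 110 − 75.8 = 34.2.
Midpoints: P̄ = 92.90, Q̄ = 2877.5.
ε = (ΔQ/ΔP)(P̄/Q̄) = (-1631/34.2)(92.90/2877.5).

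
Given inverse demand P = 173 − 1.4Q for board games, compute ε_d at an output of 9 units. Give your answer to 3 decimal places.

At Q = 9, P = 173 − 1.4(9) = 160.40.
dP/dQ = −1.4, so dQ/dP = 1/(−1.4) = -0.714.
ε = (dQ/dP)(P/Q) = (-0.714)(160.40/9).

-12.730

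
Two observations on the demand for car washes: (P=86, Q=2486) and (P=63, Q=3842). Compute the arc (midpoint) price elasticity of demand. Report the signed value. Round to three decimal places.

-1.388

ΔQ = 3842 − 2486 = 1356; ΔP = 63 − 86 = -23.
Midpoints: P̄ = 74.50, Q̄ = 3164.0.
ε = (ΔQ/ΔP)(P̄/Q̄) = (1356/-23)(74.50/3164.0).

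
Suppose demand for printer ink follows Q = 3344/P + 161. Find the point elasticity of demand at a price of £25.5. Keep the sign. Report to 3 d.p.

At P = 25.5, Q = 292.137.
dQ/dP = −3344/P² = -5.143.
ε = (dQ/dP)(P/Q) = (-5.143)(25.5/292.137).

-0.449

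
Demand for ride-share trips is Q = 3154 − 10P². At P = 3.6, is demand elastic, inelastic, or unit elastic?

Q = 3024.400, dQ/dP = -72.
ε = (dQ/dP)(P/Q) ≈ -0.086.
|ε| = 0.09 < 1.

inelastic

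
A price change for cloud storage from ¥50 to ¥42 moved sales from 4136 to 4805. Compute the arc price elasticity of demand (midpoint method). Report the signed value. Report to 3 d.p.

-0.860

ΔQ = 4805 − 4136 = 669; ΔP = 42 − 50 = -8.
Midpoints: P̄ = 46.00, Q̄ = 4470.5.
ε = (ΔQ/ΔP)(P̄/Q̄) = (669/-8)(46.00/4470.5).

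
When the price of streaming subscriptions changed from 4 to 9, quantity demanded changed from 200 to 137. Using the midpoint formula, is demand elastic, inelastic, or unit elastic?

inelastic

Arc ε ≈ -0.486.
|ε| = 0.49 < 1.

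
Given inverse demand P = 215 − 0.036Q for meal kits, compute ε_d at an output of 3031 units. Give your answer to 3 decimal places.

At Q = 3031, P = 215 − 0.036(3031) = 105.88.
dP/dQ = −0.036, so dQ/dP = 1/(−0.036) = -27.778.
ε = (dQ/dP)(P/Q) = (-27.778)(105.88/3031).

-0.970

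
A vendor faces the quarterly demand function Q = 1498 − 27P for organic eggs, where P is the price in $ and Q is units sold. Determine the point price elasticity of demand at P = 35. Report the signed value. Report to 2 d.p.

At P = 35, Q = 553.
dQ/dP = −27.
ε = (dQ/dP)(P/Q) = (-27)(35/553).
|ε| > 1, so demand is elastic at this price.

-1.71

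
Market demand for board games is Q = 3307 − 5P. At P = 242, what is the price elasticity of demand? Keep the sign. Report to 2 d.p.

At P = 242, Q = 2097.
dQ/dP = −5.
ε = (dQ/dP)(P/Q) = (-5)(242/2097).
|ε| < 1, so demand is inelastic at this price.

-0.58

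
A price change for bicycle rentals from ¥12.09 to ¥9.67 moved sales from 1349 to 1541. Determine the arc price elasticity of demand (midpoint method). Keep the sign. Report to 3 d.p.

ΔQ = 1541 − 1349 = 192; ΔP = 9.67 − 12.09 = -2.42.
Midpoints: P̄ = 10.88, Q̄ = 1445.0.
ε = (ΔQ/ΔP)(P̄/Q̄) = (192/-2.42)(10.88/1445.0).

-0.597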